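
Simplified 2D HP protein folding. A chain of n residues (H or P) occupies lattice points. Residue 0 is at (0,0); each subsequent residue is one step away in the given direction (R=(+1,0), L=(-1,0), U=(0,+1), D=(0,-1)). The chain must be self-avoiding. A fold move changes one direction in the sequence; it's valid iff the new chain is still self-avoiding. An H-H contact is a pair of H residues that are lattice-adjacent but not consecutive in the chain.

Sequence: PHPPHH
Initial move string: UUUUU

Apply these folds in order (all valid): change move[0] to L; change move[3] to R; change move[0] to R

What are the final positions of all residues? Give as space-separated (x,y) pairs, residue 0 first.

Initial moves: UUUUU
Fold: move[0]->L => LUUUU (positions: [(0, 0), (-1, 0), (-1, 1), (-1, 2), (-1, 3), (-1, 4)])
Fold: move[3]->R => LUURU (positions: [(0, 0), (-1, 0), (-1, 1), (-1, 2), (0, 2), (0, 3)])
Fold: move[0]->R => RUURU (positions: [(0, 0), (1, 0), (1, 1), (1, 2), (2, 2), (2, 3)])

Answer: (0,0) (1,0) (1,1) (1,2) (2,2) (2,3)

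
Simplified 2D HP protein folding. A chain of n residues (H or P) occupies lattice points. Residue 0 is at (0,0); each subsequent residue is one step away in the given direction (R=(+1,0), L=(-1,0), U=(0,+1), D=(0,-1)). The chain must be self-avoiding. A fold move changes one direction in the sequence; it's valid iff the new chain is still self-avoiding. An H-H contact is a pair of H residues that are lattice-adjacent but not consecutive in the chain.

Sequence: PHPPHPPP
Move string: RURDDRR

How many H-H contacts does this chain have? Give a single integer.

Positions: [(0, 0), (1, 0), (1, 1), (2, 1), (2, 0), (2, -1), (3, -1), (4, -1)]
H-H contact: residue 1 @(1,0) - residue 4 @(2, 0)

Answer: 1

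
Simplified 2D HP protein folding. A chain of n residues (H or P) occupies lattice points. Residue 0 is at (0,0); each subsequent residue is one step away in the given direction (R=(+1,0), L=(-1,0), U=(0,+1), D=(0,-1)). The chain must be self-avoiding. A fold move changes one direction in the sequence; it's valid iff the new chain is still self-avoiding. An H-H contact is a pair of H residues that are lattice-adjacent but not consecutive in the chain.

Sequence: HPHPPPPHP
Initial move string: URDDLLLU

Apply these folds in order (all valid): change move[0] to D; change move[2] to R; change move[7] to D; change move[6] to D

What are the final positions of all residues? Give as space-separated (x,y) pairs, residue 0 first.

Answer: (0,0) (0,-1) (1,-1) (2,-1) (2,-2) (1,-2) (0,-2) (0,-3) (0,-4)

Derivation:
Initial moves: URDDLLLU
Fold: move[0]->D => DRDDLLLU (positions: [(0, 0), (0, -1), (1, -1), (1, -2), (1, -3), (0, -3), (-1, -3), (-2, -3), (-2, -2)])
Fold: move[2]->R => DRRDLLLU (positions: [(0, 0), (0, -1), (1, -1), (2, -1), (2, -2), (1, -2), (0, -2), (-1, -2), (-1, -1)])
Fold: move[7]->D => DRRDLLLD (positions: [(0, 0), (0, -1), (1, -1), (2, -1), (2, -2), (1, -2), (0, -2), (-1, -2), (-1, -3)])
Fold: move[6]->D => DRRDLLDD (positions: [(0, 0), (0, -1), (1, -1), (2, -1), (2, -2), (1, -2), (0, -2), (0, -3), (0, -4)])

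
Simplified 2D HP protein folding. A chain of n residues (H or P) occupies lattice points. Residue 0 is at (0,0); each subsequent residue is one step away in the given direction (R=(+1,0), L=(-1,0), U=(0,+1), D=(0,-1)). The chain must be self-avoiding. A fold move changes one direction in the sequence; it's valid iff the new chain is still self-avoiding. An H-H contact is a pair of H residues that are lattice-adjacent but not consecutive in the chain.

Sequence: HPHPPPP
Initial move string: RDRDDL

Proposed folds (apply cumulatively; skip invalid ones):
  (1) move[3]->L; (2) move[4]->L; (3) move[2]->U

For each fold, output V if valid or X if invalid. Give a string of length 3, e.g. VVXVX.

Initial: RDRDDL -> [(0, 0), (1, 0), (1, -1), (2, -1), (2, -2), (2, -3), (1, -3)]
Fold 1: move[3]->L => RDRLDL INVALID (collision), skipped
Fold 2: move[4]->L => RDRDLL VALID
Fold 3: move[2]->U => RDUDLL INVALID (collision), skipped

Answer: XVX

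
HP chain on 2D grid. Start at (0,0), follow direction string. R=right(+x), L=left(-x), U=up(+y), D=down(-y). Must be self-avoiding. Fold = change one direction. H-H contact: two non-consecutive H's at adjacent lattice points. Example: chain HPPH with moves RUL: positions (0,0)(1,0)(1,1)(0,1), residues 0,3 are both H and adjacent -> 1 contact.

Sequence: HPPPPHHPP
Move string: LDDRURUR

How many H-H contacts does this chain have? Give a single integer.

Answer: 1

Derivation:
Positions: [(0, 0), (-1, 0), (-1, -1), (-1, -2), (0, -2), (0, -1), (1, -1), (1, 0), (2, 0)]
H-H contact: residue 0 @(0,0) - residue 5 @(0, -1)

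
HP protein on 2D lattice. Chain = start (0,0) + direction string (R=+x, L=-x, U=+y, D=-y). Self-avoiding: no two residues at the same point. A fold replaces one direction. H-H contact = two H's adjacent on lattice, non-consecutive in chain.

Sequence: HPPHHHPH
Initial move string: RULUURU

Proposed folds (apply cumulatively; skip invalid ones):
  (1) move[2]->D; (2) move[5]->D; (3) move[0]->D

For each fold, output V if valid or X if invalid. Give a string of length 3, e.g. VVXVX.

Answer: XXX

Derivation:
Initial: RULUURU -> [(0, 0), (1, 0), (1, 1), (0, 1), (0, 2), (0, 3), (1, 3), (1, 4)]
Fold 1: move[2]->D => RUDUURU INVALID (collision), skipped
Fold 2: move[5]->D => RULUUDU INVALID (collision), skipped
Fold 3: move[0]->D => DULUURU INVALID (collision), skipped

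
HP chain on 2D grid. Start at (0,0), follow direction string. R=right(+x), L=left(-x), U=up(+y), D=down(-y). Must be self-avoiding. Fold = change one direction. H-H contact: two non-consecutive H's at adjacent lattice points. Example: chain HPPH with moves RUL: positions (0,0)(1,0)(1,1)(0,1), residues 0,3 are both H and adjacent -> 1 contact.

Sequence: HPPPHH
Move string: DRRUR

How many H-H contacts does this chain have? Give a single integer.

Answer: 0

Derivation:
Positions: [(0, 0), (0, -1), (1, -1), (2, -1), (2, 0), (3, 0)]
No H-H contacts found.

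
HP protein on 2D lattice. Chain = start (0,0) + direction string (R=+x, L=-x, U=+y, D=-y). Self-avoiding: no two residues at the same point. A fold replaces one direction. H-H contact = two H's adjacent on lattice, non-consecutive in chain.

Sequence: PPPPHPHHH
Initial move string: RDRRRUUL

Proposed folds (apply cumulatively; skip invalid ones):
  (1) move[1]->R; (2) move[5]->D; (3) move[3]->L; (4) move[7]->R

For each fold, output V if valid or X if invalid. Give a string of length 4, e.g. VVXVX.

Initial: RDRRRUUL -> [(0, 0), (1, 0), (1, -1), (2, -1), (3, -1), (4, -1), (4, 0), (4, 1), (3, 1)]
Fold 1: move[1]->R => RRRRRUUL VALID
Fold 2: move[5]->D => RRRRRDUL INVALID (collision), skipped
Fold 3: move[3]->L => RRRLRUUL INVALID (collision), skipped
Fold 4: move[7]->R => RRRRRUUR VALID

Answer: VXXV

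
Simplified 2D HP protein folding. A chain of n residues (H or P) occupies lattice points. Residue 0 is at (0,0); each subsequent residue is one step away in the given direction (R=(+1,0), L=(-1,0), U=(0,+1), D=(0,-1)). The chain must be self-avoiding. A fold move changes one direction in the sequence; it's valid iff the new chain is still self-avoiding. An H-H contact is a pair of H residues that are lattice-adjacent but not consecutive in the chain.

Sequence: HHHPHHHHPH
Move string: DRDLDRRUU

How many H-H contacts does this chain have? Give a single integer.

Answer: 2

Derivation:
Positions: [(0, 0), (0, -1), (1, -1), (1, -2), (0, -2), (0, -3), (1, -3), (2, -3), (2, -2), (2, -1)]
H-H contact: residue 1 @(0,-1) - residue 4 @(0, -2)
H-H contact: residue 2 @(1,-1) - residue 9 @(2, -1)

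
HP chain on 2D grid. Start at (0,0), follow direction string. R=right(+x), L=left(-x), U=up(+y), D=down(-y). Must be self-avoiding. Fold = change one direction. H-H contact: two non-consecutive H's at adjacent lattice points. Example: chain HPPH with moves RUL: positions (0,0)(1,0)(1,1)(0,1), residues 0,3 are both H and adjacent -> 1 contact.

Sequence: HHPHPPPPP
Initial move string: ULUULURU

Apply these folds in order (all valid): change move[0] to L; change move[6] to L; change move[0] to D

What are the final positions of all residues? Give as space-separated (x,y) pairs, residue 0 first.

Answer: (0,0) (0,-1) (-1,-1) (-1,0) (-1,1) (-2,1) (-2,2) (-3,2) (-3,3)

Derivation:
Initial moves: ULUULURU
Fold: move[0]->L => LLUULURU (positions: [(0, 0), (-1, 0), (-2, 0), (-2, 1), (-2, 2), (-3, 2), (-3, 3), (-2, 3), (-2, 4)])
Fold: move[6]->L => LLUULULU (positions: [(0, 0), (-1, 0), (-2, 0), (-2, 1), (-2, 2), (-3, 2), (-3, 3), (-4, 3), (-4, 4)])
Fold: move[0]->D => DLUULULU (positions: [(0, 0), (0, -1), (-1, -1), (-1, 0), (-1, 1), (-2, 1), (-2, 2), (-3, 2), (-3, 3)])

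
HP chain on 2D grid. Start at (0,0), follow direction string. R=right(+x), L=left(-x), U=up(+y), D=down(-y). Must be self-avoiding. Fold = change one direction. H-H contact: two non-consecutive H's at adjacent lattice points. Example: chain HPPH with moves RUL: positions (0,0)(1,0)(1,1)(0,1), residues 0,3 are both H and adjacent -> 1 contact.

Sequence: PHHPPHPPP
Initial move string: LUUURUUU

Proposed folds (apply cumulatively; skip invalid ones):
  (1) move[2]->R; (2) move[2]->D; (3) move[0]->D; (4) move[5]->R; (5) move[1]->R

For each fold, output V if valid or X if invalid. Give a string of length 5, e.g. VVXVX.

Answer: VXXVX

Derivation:
Initial: LUUURUUU -> [(0, 0), (-1, 0), (-1, 1), (-1, 2), (-1, 3), (0, 3), (0, 4), (0, 5), (0, 6)]
Fold 1: move[2]->R => LURURUUU VALID
Fold 2: move[2]->D => LUDURUUU INVALID (collision), skipped
Fold 3: move[0]->D => DURURUUU INVALID (collision), skipped
Fold 4: move[5]->R => LURURRUU VALID
Fold 5: move[1]->R => LRRURRUU INVALID (collision), skipped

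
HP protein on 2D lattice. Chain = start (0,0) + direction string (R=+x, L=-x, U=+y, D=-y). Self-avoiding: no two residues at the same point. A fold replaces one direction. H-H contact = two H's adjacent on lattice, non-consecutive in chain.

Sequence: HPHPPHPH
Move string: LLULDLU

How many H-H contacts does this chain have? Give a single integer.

Answer: 1

Derivation:
Positions: [(0, 0), (-1, 0), (-2, 0), (-2, 1), (-3, 1), (-3, 0), (-4, 0), (-4, 1)]
H-H contact: residue 2 @(-2,0) - residue 5 @(-3, 0)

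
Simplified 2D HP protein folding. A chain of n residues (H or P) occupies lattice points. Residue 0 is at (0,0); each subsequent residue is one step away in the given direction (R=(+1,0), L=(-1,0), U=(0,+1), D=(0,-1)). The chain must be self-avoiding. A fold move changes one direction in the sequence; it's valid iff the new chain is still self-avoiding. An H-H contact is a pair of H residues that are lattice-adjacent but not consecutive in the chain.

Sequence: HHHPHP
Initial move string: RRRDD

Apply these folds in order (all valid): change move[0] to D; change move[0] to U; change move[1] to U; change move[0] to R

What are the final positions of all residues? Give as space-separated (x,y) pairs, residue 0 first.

Initial moves: RRRDD
Fold: move[0]->D => DRRDD (positions: [(0, 0), (0, -1), (1, -1), (2, -1), (2, -2), (2, -3)])
Fold: move[0]->U => URRDD (positions: [(0, 0), (0, 1), (1, 1), (2, 1), (2, 0), (2, -1)])
Fold: move[1]->U => UURDD (positions: [(0, 0), (0, 1), (0, 2), (1, 2), (1, 1), (1, 0)])
Fold: move[0]->R => RURDD (positions: [(0, 0), (1, 0), (1, 1), (2, 1), (2, 0), (2, -1)])

Answer: (0,0) (1,0) (1,1) (2,1) (2,0) (2,-1)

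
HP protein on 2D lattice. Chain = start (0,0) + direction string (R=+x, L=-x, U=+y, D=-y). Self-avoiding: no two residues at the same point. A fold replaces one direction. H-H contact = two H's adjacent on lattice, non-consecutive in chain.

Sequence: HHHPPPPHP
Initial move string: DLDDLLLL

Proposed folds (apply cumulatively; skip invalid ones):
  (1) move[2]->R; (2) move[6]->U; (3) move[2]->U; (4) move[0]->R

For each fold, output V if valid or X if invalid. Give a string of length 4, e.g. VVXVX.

Answer: XVXX

Derivation:
Initial: DLDDLLLL -> [(0, 0), (0, -1), (-1, -1), (-1, -2), (-1, -3), (-2, -3), (-3, -3), (-4, -3), (-5, -3)]
Fold 1: move[2]->R => DLRDLLLL INVALID (collision), skipped
Fold 2: move[6]->U => DLDDLLUL VALID
Fold 3: move[2]->U => DLUDLLUL INVALID (collision), skipped
Fold 4: move[0]->R => RLDDLLUL INVALID (collision), skipped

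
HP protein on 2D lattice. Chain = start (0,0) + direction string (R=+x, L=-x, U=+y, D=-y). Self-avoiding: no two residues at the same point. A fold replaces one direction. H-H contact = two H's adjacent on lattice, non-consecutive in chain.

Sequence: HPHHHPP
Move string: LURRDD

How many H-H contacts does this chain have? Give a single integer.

Positions: [(0, 0), (-1, 0), (-1, 1), (0, 1), (1, 1), (1, 0), (1, -1)]
H-H contact: residue 0 @(0,0) - residue 3 @(0, 1)

Answer: 1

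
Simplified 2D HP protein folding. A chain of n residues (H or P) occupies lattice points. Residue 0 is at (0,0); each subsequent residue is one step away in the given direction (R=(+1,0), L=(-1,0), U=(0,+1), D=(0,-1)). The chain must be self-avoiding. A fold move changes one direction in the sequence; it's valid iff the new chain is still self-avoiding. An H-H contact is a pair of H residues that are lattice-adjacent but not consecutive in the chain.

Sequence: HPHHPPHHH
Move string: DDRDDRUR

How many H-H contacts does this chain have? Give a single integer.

Positions: [(0, 0), (0, -1), (0, -2), (1, -2), (1, -3), (1, -4), (2, -4), (2, -3), (3, -3)]
No H-H contacts found.

Answer: 0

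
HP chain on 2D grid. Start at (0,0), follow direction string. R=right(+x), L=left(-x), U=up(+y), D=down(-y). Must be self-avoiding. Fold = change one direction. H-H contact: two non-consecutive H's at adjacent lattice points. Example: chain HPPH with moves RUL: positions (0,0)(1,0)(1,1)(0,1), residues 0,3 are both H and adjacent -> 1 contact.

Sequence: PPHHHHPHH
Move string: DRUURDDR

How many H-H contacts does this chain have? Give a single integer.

Answer: 1

Derivation:
Positions: [(0, 0), (0, -1), (1, -1), (1, 0), (1, 1), (2, 1), (2, 0), (2, -1), (3, -1)]
H-H contact: residue 2 @(1,-1) - residue 7 @(2, -1)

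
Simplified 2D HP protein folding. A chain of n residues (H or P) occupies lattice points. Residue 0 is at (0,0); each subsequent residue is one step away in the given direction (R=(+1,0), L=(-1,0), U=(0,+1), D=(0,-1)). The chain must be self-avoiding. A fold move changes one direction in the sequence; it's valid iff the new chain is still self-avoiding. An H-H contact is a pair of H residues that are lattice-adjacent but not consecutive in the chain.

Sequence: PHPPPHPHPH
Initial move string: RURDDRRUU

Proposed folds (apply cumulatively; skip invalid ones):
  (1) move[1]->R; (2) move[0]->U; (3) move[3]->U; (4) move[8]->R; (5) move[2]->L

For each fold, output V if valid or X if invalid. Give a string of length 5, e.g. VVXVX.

Initial: RURDDRRUU -> [(0, 0), (1, 0), (1, 1), (2, 1), (2, 0), (2, -1), (3, -1), (4, -1), (4, 0), (4, 1)]
Fold 1: move[1]->R => RRRDDRRUU VALID
Fold 2: move[0]->U => URRDDRRUU VALID
Fold 3: move[3]->U => URRUDRRUU INVALID (collision), skipped
Fold 4: move[8]->R => URRDDRRUR VALID
Fold 5: move[2]->L => URLDDRRUR INVALID (collision), skipped

Answer: VVXVX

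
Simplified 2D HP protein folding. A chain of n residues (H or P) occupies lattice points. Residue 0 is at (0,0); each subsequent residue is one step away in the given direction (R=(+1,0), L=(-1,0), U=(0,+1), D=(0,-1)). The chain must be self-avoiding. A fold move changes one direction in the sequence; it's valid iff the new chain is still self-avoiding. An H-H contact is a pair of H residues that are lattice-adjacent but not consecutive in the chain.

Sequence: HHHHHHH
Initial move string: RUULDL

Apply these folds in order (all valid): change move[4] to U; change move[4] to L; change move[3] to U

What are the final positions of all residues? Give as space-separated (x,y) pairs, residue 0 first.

Answer: (0,0) (1,0) (1,1) (1,2) (1,3) (0,3) (-1,3)

Derivation:
Initial moves: RUULDL
Fold: move[4]->U => RUULUL (positions: [(0, 0), (1, 0), (1, 1), (1, 2), (0, 2), (0, 3), (-1, 3)])
Fold: move[4]->L => RUULLL (positions: [(0, 0), (1, 0), (1, 1), (1, 2), (0, 2), (-1, 2), (-2, 2)])
Fold: move[3]->U => RUUULL (positions: [(0, 0), (1, 0), (1, 1), (1, 2), (1, 3), (0, 3), (-1, 3)])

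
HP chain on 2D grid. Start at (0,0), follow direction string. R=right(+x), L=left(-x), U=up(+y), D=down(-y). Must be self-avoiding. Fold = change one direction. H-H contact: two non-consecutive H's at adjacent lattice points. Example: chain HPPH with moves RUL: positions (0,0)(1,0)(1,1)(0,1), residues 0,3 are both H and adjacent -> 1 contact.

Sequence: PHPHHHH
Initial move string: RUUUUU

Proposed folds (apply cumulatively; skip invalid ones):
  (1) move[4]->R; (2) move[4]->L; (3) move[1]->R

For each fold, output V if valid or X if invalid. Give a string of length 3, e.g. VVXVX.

Answer: VVV

Derivation:
Initial: RUUUUU -> [(0, 0), (1, 0), (1, 1), (1, 2), (1, 3), (1, 4), (1, 5)]
Fold 1: move[4]->R => RUUURU VALID
Fold 2: move[4]->L => RUUULU VALID
Fold 3: move[1]->R => RRUULU VALID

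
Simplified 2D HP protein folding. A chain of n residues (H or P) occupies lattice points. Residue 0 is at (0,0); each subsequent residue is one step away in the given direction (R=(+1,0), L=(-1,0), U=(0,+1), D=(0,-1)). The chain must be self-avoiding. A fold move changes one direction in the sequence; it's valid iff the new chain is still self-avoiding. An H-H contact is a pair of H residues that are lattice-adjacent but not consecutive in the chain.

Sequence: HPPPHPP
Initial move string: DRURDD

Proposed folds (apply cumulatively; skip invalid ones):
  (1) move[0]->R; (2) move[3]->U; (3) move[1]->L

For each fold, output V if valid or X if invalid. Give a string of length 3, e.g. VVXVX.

Initial: DRURDD -> [(0, 0), (0, -1), (1, -1), (1, 0), (2, 0), (2, -1), (2, -2)]
Fold 1: move[0]->R => RRURDD VALID
Fold 2: move[3]->U => RRUUDD INVALID (collision), skipped
Fold 3: move[1]->L => RLURDD INVALID (collision), skipped

Answer: VXX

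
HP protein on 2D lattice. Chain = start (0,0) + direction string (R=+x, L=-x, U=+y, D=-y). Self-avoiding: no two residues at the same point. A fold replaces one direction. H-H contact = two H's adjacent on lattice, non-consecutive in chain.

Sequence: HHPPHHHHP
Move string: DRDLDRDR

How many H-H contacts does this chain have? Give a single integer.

Answer: 1

Derivation:
Positions: [(0, 0), (0, -1), (1, -1), (1, -2), (0, -2), (0, -3), (1, -3), (1, -4), (2, -4)]
H-H contact: residue 1 @(0,-1) - residue 4 @(0, -2)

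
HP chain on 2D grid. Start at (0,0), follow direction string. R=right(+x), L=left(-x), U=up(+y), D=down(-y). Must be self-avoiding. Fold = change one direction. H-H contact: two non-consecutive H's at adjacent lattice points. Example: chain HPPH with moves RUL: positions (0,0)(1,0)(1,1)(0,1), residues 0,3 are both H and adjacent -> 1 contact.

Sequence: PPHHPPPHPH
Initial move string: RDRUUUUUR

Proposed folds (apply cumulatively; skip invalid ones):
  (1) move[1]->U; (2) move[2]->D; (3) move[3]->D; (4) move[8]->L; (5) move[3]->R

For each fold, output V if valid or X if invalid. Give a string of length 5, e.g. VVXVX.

Answer: VXXVV

Derivation:
Initial: RDRUUUUUR -> [(0, 0), (1, 0), (1, -1), (2, -1), (2, 0), (2, 1), (2, 2), (2, 3), (2, 4), (3, 4)]
Fold 1: move[1]->U => RURUUUUUR VALID
Fold 2: move[2]->D => RUDUUUUUR INVALID (collision), skipped
Fold 3: move[3]->D => RURDUUUUR INVALID (collision), skipped
Fold 4: move[8]->L => RURUUUUUL VALID
Fold 5: move[3]->R => RURRUUUUL VALID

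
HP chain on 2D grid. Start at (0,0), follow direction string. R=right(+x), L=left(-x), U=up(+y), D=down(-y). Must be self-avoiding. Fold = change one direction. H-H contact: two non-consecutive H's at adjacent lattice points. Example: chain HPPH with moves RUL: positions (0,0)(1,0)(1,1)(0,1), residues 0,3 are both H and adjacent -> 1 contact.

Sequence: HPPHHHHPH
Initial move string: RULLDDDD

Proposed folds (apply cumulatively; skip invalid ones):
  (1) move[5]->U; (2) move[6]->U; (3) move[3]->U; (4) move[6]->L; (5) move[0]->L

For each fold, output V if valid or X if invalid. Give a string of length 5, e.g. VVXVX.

Answer: XXXVV

Derivation:
Initial: RULLDDDD -> [(0, 0), (1, 0), (1, 1), (0, 1), (-1, 1), (-1, 0), (-1, -1), (-1, -2), (-1, -3)]
Fold 1: move[5]->U => RULLDUDD INVALID (collision), skipped
Fold 2: move[6]->U => RULLDDUD INVALID (collision), skipped
Fold 3: move[3]->U => RULUDDDD INVALID (collision), skipped
Fold 4: move[6]->L => RULLDDLD VALID
Fold 5: move[0]->L => LULLDDLD VALID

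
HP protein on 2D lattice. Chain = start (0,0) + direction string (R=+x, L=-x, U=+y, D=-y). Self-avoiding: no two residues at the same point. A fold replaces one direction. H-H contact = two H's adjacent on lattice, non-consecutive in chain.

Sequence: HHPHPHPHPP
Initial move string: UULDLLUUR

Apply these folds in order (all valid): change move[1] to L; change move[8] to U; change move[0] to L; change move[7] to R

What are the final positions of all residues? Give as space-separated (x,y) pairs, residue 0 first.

Initial moves: UULDLLUUR
Fold: move[1]->L => ULLDLLUUR (positions: [(0, 0), (0, 1), (-1, 1), (-2, 1), (-2, 0), (-3, 0), (-4, 0), (-4, 1), (-4, 2), (-3, 2)])
Fold: move[8]->U => ULLDLLUUU (positions: [(0, 0), (0, 1), (-1, 1), (-2, 1), (-2, 0), (-3, 0), (-4, 0), (-4, 1), (-4, 2), (-4, 3)])
Fold: move[0]->L => LLLDLLUUU (positions: [(0, 0), (-1, 0), (-2, 0), (-3, 0), (-3, -1), (-4, -1), (-5, -1), (-5, 0), (-5, 1), (-5, 2)])
Fold: move[7]->R => LLLDLLURU (positions: [(0, 0), (-1, 0), (-2, 0), (-3, 0), (-3, -1), (-4, -1), (-5, -1), (-5, 0), (-4, 0), (-4, 1)])

Answer: (0,0) (-1,0) (-2,0) (-3,0) (-3,-1) (-4,-1) (-5,-1) (-5,0) (-4,0) (-4,1)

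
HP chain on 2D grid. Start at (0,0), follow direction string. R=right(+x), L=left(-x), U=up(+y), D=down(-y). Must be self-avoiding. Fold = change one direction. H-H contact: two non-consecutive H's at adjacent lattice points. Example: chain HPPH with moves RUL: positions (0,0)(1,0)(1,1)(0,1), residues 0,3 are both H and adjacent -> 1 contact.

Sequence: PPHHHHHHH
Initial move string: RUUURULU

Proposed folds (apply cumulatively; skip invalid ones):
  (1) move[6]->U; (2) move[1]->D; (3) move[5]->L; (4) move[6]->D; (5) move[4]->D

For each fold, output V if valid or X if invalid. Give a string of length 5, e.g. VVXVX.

Initial: RUUURULU -> [(0, 0), (1, 0), (1, 1), (1, 2), (1, 3), (2, 3), (2, 4), (1, 4), (1, 5)]
Fold 1: move[6]->U => RUUURUUU VALID
Fold 2: move[1]->D => RDUURUUU INVALID (collision), skipped
Fold 3: move[5]->L => RUUURLUU INVALID (collision), skipped
Fold 4: move[6]->D => RUUURUDU INVALID (collision), skipped
Fold 5: move[4]->D => RUUUDUUU INVALID (collision), skipped

Answer: VXXXX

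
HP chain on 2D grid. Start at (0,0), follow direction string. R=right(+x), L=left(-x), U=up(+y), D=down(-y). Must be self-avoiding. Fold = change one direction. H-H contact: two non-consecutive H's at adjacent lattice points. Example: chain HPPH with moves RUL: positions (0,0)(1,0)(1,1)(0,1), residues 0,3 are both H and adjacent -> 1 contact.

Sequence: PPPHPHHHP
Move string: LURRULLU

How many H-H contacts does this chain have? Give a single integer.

Positions: [(0, 0), (-1, 0), (-1, 1), (0, 1), (1, 1), (1, 2), (0, 2), (-1, 2), (-1, 3)]
H-H contact: residue 3 @(0,1) - residue 6 @(0, 2)

Answer: 1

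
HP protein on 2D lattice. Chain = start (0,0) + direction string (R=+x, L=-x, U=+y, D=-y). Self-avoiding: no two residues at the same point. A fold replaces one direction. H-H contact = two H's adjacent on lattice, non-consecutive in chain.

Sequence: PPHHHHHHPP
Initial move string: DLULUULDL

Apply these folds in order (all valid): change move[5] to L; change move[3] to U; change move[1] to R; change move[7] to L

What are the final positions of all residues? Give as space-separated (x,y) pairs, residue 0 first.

Answer: (0,0) (0,-1) (1,-1) (1,0) (1,1) (1,2) (0,2) (-1,2) (-2,2) (-3,2)

Derivation:
Initial moves: DLULUULDL
Fold: move[5]->L => DLULULLDL (positions: [(0, 0), (0, -1), (-1, -1), (-1, 0), (-2, 0), (-2, 1), (-3, 1), (-4, 1), (-4, 0), (-5, 0)])
Fold: move[3]->U => DLUUULLDL (positions: [(0, 0), (0, -1), (-1, -1), (-1, 0), (-1, 1), (-1, 2), (-2, 2), (-3, 2), (-3, 1), (-4, 1)])
Fold: move[1]->R => DRUUULLDL (positions: [(0, 0), (0, -1), (1, -1), (1, 0), (1, 1), (1, 2), (0, 2), (-1, 2), (-1, 1), (-2, 1)])
Fold: move[7]->L => DRUUULLLL (positions: [(0, 0), (0, -1), (1, -1), (1, 0), (1, 1), (1, 2), (0, 2), (-1, 2), (-2, 2), (-3, 2)])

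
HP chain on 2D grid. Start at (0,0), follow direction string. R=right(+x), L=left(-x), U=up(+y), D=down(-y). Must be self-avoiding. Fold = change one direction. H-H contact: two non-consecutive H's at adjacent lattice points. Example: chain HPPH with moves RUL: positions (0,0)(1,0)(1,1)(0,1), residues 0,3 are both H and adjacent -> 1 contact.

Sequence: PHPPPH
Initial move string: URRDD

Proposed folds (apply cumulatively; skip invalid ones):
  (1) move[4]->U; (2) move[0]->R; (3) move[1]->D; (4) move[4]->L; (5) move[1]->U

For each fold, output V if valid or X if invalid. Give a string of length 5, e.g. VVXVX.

Initial: URRDD -> [(0, 0), (0, 1), (1, 1), (2, 1), (2, 0), (2, -1)]
Fold 1: move[4]->U => URRDU INVALID (collision), skipped
Fold 2: move[0]->R => RRRDD VALID
Fold 3: move[1]->D => RDRDD VALID
Fold 4: move[4]->L => RDRDL VALID
Fold 5: move[1]->U => RURDL INVALID (collision), skipped

Answer: XVVVX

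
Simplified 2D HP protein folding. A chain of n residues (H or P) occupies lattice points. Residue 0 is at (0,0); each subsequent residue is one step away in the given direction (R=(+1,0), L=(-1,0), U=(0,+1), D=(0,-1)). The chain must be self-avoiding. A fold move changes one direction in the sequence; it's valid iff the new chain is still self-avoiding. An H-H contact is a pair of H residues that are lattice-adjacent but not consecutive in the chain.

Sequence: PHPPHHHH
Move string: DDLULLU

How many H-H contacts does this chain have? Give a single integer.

Positions: [(0, 0), (0, -1), (0, -2), (-1, -2), (-1, -1), (-2, -1), (-3, -1), (-3, 0)]
H-H contact: residue 1 @(0,-1) - residue 4 @(-1, -1)

Answer: 1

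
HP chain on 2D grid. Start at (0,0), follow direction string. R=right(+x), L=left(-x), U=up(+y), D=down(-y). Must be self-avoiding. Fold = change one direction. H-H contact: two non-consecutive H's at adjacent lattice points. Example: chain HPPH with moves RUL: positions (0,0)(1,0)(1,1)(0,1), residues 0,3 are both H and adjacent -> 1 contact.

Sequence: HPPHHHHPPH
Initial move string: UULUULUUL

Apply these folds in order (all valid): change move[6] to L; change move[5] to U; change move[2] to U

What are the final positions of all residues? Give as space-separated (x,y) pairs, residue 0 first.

Initial moves: UULUULUUL
Fold: move[6]->L => UULUULLUL (positions: [(0, 0), (0, 1), (0, 2), (-1, 2), (-1, 3), (-1, 4), (-2, 4), (-3, 4), (-3, 5), (-4, 5)])
Fold: move[5]->U => UULUUULUL (positions: [(0, 0), (0, 1), (0, 2), (-1, 2), (-1, 3), (-1, 4), (-1, 5), (-2, 5), (-2, 6), (-3, 6)])
Fold: move[2]->U => UUUUUULUL (positions: [(0, 0), (0, 1), (0, 2), (0, 3), (0, 4), (0, 5), (0, 6), (-1, 6), (-1, 7), (-2, 7)])

Answer: (0,0) (0,1) (0,2) (0,3) (0,4) (0,5) (0,6) (-1,6) (-1,7) (-2,7)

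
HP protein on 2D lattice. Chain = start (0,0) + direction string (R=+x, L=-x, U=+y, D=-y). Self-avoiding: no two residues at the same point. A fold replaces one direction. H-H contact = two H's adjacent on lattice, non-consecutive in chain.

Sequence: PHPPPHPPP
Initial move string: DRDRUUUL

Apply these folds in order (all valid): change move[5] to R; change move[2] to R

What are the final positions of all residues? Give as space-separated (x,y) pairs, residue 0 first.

Answer: (0,0) (0,-1) (1,-1) (2,-1) (3,-1) (3,0) (4,0) (4,1) (3,1)

Derivation:
Initial moves: DRDRUUUL
Fold: move[5]->R => DRDRURUL (positions: [(0, 0), (0, -1), (1, -1), (1, -2), (2, -2), (2, -1), (3, -1), (3, 0), (2, 0)])
Fold: move[2]->R => DRRRURUL (positions: [(0, 0), (0, -1), (1, -1), (2, -1), (3, -1), (3, 0), (4, 0), (4, 1), (3, 1)])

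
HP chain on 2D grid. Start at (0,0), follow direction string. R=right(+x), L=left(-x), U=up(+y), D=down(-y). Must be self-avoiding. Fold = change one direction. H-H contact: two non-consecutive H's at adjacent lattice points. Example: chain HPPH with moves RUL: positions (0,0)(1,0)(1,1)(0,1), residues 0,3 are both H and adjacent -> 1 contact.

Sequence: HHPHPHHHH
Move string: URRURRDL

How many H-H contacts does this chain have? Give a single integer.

Answer: 2

Derivation:
Positions: [(0, 0), (0, 1), (1, 1), (2, 1), (2, 2), (3, 2), (4, 2), (4, 1), (3, 1)]
H-H contact: residue 3 @(2,1) - residue 8 @(3, 1)
H-H contact: residue 5 @(3,2) - residue 8 @(3, 1)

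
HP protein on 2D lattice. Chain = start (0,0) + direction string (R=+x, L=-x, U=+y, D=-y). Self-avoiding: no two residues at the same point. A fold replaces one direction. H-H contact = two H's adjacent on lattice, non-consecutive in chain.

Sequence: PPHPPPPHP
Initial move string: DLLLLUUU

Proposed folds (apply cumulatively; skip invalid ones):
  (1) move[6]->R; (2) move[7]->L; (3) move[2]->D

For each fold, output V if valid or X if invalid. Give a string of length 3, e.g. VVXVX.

Initial: DLLLLUUU -> [(0, 0), (0, -1), (-1, -1), (-2, -1), (-3, -1), (-4, -1), (-4, 0), (-4, 1), (-4, 2)]
Fold 1: move[6]->R => DLLLLURU VALID
Fold 2: move[7]->L => DLLLLURL INVALID (collision), skipped
Fold 3: move[2]->D => DLDLLURU VALID

Answer: VXV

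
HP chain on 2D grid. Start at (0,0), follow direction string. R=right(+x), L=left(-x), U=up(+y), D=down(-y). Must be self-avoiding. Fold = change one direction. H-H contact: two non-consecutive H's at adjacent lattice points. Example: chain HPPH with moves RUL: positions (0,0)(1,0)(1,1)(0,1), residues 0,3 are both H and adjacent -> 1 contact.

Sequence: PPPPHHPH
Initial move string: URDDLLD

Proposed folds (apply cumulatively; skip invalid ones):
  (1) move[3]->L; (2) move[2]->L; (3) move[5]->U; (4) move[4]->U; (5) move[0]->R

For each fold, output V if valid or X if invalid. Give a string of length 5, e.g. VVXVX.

Answer: XXXXV

Derivation:
Initial: URDDLLD -> [(0, 0), (0, 1), (1, 1), (1, 0), (1, -1), (0, -1), (-1, -1), (-1, -2)]
Fold 1: move[3]->L => URDLLLD INVALID (collision), skipped
Fold 2: move[2]->L => URLDLLD INVALID (collision), skipped
Fold 3: move[5]->U => URDDLUD INVALID (collision), skipped
Fold 4: move[4]->U => URDDULD INVALID (collision), skipped
Fold 5: move[0]->R => RRDDLLD VALID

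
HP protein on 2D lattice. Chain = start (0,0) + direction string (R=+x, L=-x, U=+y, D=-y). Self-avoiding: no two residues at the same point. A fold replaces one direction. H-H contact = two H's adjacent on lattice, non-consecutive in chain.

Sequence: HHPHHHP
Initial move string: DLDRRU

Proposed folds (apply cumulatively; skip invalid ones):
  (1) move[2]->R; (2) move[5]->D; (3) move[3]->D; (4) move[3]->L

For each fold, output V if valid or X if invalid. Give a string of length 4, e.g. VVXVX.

Answer: XVVX

Derivation:
Initial: DLDRRU -> [(0, 0), (0, -1), (-1, -1), (-1, -2), (0, -2), (1, -2), (1, -1)]
Fold 1: move[2]->R => DLRRRU INVALID (collision), skipped
Fold 2: move[5]->D => DLDRRD VALID
Fold 3: move[3]->D => DLDDRD VALID
Fold 4: move[3]->L => DLDLRD INVALID (collision), skipped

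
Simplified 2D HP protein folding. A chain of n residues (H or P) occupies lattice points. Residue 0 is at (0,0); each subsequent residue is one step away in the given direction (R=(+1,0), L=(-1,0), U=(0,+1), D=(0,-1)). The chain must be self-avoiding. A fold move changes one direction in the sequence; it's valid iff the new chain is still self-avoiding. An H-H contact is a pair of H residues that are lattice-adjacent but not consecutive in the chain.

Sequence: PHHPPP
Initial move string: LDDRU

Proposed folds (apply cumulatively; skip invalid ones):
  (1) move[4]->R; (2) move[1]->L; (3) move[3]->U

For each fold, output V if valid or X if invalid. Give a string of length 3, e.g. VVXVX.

Answer: VVX

Derivation:
Initial: LDDRU -> [(0, 0), (-1, 0), (-1, -1), (-1, -2), (0, -2), (0, -1)]
Fold 1: move[4]->R => LDDRR VALID
Fold 2: move[1]->L => LLDRR VALID
Fold 3: move[3]->U => LLDUR INVALID (collision), skipped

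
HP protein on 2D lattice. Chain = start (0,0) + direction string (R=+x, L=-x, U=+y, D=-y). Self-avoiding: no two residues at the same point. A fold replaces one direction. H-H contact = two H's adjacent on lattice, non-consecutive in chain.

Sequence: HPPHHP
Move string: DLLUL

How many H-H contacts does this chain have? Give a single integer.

Positions: [(0, 0), (0, -1), (-1, -1), (-2, -1), (-2, 0), (-3, 0)]
No H-H contacts found.

Answer: 0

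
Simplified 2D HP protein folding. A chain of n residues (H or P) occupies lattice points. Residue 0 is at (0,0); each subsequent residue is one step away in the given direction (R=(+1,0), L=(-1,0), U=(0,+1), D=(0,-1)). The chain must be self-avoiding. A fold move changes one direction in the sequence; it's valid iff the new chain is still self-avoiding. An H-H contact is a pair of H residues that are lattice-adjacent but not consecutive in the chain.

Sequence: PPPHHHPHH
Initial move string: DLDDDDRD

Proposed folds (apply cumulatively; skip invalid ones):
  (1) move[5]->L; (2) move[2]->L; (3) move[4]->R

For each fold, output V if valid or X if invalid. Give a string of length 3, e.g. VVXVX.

Initial: DLDDDDRD -> [(0, 0), (0, -1), (-1, -1), (-1, -2), (-1, -3), (-1, -4), (-1, -5), (0, -5), (0, -6)]
Fold 1: move[5]->L => DLDDDLRD INVALID (collision), skipped
Fold 2: move[2]->L => DLLDDDRD VALID
Fold 3: move[4]->R => DLLDRDRD VALID

Answer: XVV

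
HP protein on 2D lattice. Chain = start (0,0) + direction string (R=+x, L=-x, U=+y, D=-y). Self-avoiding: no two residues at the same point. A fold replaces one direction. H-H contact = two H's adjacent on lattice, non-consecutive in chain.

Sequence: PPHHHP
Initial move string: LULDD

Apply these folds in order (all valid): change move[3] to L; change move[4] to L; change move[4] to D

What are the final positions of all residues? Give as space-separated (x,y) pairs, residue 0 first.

Initial moves: LULDD
Fold: move[3]->L => LULLD (positions: [(0, 0), (-1, 0), (-1, 1), (-2, 1), (-3, 1), (-3, 0)])
Fold: move[4]->L => LULLL (positions: [(0, 0), (-1, 0), (-1, 1), (-2, 1), (-3, 1), (-4, 1)])
Fold: move[4]->D => LULLD (positions: [(0, 0), (-1, 0), (-1, 1), (-2, 1), (-3, 1), (-3, 0)])

Answer: (0,0) (-1,0) (-1,1) (-2,1) (-3,1) (-3,0)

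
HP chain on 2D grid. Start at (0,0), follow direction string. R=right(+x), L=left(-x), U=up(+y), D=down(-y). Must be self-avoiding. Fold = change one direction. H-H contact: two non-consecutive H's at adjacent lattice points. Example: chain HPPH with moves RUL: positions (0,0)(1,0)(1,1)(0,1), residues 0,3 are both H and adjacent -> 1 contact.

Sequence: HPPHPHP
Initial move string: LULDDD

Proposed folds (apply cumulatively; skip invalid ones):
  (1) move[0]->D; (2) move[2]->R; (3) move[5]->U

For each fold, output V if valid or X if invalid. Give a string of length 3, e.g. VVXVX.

Answer: XXX

Derivation:
Initial: LULDDD -> [(0, 0), (-1, 0), (-1, 1), (-2, 1), (-2, 0), (-2, -1), (-2, -2)]
Fold 1: move[0]->D => DULDDD INVALID (collision), skipped
Fold 2: move[2]->R => LURDDD INVALID (collision), skipped
Fold 3: move[5]->U => LULDDU INVALID (collision), skipped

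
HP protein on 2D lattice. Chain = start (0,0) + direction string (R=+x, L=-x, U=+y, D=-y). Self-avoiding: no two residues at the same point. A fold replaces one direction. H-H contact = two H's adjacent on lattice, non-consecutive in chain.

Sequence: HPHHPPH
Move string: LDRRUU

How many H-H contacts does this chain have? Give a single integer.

Answer: 1

Derivation:
Positions: [(0, 0), (-1, 0), (-1, -1), (0, -1), (1, -1), (1, 0), (1, 1)]
H-H contact: residue 0 @(0,0) - residue 3 @(0, -1)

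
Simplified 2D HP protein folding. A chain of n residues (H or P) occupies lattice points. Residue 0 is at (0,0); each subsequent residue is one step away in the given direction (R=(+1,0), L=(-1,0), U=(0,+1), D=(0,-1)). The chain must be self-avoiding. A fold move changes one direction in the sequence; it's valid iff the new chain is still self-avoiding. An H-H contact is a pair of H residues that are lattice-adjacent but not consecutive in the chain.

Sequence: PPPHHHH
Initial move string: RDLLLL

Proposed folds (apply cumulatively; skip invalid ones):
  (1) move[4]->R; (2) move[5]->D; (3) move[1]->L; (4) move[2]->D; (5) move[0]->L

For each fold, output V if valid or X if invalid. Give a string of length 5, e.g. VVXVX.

Answer: XVXVV

Derivation:
Initial: RDLLLL -> [(0, 0), (1, 0), (1, -1), (0, -1), (-1, -1), (-2, -1), (-3, -1)]
Fold 1: move[4]->R => RDLLRL INVALID (collision), skipped
Fold 2: move[5]->D => RDLLLD VALID
Fold 3: move[1]->L => RLLLLD INVALID (collision), skipped
Fold 4: move[2]->D => RDDLLD VALID
Fold 5: move[0]->L => LDDLLD VALID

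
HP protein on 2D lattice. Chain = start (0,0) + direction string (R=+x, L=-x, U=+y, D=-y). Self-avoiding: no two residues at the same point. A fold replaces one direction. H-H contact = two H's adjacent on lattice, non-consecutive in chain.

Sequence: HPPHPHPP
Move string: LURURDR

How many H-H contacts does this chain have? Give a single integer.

Answer: 1

Derivation:
Positions: [(0, 0), (-1, 0), (-1, 1), (0, 1), (0, 2), (1, 2), (1, 1), (2, 1)]
H-H contact: residue 0 @(0,0) - residue 3 @(0, 1)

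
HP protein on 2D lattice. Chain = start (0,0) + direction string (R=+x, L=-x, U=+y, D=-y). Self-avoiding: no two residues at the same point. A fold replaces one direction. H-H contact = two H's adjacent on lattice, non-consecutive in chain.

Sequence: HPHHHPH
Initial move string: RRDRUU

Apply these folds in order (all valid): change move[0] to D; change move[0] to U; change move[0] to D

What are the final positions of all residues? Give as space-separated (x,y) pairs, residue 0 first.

Answer: (0,0) (0,-1) (1,-1) (1,-2) (2,-2) (2,-1) (2,0)

Derivation:
Initial moves: RRDRUU
Fold: move[0]->D => DRDRUU (positions: [(0, 0), (0, -1), (1, -1), (1, -2), (2, -2), (2, -1), (2, 0)])
Fold: move[0]->U => URDRUU (positions: [(0, 0), (0, 1), (1, 1), (1, 0), (2, 0), (2, 1), (2, 2)])
Fold: move[0]->D => DRDRUU (positions: [(0, 0), (0, -1), (1, -1), (1, -2), (2, -2), (2, -1), (2, 0)])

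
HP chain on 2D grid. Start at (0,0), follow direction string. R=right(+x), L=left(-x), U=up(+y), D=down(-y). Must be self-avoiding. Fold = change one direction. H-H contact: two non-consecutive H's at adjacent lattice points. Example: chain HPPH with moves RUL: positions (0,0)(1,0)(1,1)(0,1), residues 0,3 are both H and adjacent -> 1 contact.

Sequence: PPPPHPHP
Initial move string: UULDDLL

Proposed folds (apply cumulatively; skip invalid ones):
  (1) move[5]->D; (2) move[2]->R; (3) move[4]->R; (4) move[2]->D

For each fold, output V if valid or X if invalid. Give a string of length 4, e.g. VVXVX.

Initial: UULDDLL -> [(0, 0), (0, 1), (0, 2), (-1, 2), (-1, 1), (-1, 0), (-2, 0), (-3, 0)]
Fold 1: move[5]->D => UULDDDL VALID
Fold 2: move[2]->R => UURDDDL VALID
Fold 3: move[4]->R => UURDRDL VALID
Fold 4: move[2]->D => UUDDRDL INVALID (collision), skipped

Answer: VVVX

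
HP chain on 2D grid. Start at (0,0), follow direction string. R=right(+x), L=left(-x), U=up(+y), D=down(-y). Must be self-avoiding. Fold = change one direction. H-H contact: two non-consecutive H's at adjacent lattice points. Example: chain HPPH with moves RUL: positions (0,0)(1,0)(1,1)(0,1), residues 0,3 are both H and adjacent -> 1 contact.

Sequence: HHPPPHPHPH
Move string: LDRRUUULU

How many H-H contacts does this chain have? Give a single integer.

Answer: 1

Derivation:
Positions: [(0, 0), (-1, 0), (-1, -1), (0, -1), (1, -1), (1, 0), (1, 1), (1, 2), (0, 2), (0, 3)]
H-H contact: residue 0 @(0,0) - residue 5 @(1, 0)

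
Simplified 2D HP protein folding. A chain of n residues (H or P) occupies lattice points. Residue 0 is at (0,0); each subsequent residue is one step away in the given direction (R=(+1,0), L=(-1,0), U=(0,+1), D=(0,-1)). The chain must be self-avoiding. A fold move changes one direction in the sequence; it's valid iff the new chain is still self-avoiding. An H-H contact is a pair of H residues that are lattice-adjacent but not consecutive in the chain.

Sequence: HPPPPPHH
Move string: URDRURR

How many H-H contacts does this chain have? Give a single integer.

Answer: 0

Derivation:
Positions: [(0, 0), (0, 1), (1, 1), (1, 0), (2, 0), (2, 1), (3, 1), (4, 1)]
No H-H contacts found.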